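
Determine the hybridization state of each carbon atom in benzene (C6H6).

sp^2

Every ring carbon has three σ bonds and contributes one p electron to the aromatic π system.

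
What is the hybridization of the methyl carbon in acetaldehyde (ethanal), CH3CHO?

The methyl carbon has 4 σ bonds: steric number 4 → sp3.

sp^3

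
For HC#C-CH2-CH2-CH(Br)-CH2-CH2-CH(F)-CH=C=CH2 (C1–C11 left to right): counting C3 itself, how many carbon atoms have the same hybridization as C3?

C3 is sp3 (only σ bonds).
C1: sp
C2: sp
C3: sp3 ✓
C4: sp3 ✓
C5: sp3 ✓
C6: sp3 ✓
C7: sp3 ✓
C8: sp3 ✓
C9: sp2
C10: sp
C11: sp2
6 carbons are sp3.

6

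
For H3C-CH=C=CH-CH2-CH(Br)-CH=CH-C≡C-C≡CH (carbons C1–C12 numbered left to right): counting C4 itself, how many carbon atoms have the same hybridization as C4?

C4 is sp2 (one π bond).
C1: sp3
C2: sp2 ✓
C3: sp
C4: sp2 ✓
C5: sp3
C6: sp3
C7: sp2 ✓
C8: sp2 ✓
C9: sp
C10: sp
C11: sp
C12: sp
4 carbons are sp2.

4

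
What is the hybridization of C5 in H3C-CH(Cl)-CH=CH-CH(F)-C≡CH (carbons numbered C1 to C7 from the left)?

sp³

C5: 4 σ bonds; 4 regions of electron density → sp3.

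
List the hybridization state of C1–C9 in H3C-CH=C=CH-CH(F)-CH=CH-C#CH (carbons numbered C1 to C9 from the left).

C1 sp3, C2 sp2, C3 sp, C4 sp2, C5 sp3, C6 sp2, C7 sp2, C8 sp, C9 sp

C1: 4 σ bonds; 4 regions of electron density → sp3.
C2 (3 σ bonds, plus one π bond) has steric number 3: sp2.
C3 (2 σ bonds, plus two π bonds) has steric number 2: sp.
C4 (3 σ bonds, plus one π bond) has steric number 3: sp2.
C5 carries 4 σ bonds, giving a steric number of 4, so it is sp3.
C6 is sp2: 3 σ bonds, plus one π bond, 3 electron-density regions.
C7: 3 σ bonds, plus one π bond — 3 electron domains, sp2.
C8 (2 σ bonds, plus two π bonds) has steric number 2: sp.
C9 carries 2 σ bonds, plus two π bonds, giving a steric number of 2, so it is sp.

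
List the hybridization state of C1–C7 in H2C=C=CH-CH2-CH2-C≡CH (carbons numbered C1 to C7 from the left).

C1 sp2, C2 sp, C3 sp2, C4 sp3, C5 sp3, C6 sp, C7 sp

C1 is sp2: 3 σ bonds, plus one π bond, 3 electron-density regions.
C2: 2 σ bonds, plus two π bonds — 2 electron domains, sp.
C3 carries 3 σ bonds, plus one π bond, giving a steric number of 3, so it is sp2.
C4 (4 σ bonds) has steric number 4: sp3.
C5: 4 σ bonds — 4 electron domains, sp3.
C6 (2 σ bonds, plus two π bonds) has steric number 2: sp.
C7 is sp: 2 σ bonds, plus two π bonds, 2 electron-density regions.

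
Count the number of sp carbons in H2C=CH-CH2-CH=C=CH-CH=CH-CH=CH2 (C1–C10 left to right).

1

C1: sp2
C2: sp2
C3: sp3
C4: sp2
C5: sp ✓
C6: sp2
C7: sp2
C8: sp2
C9: sp2
C10: sp2
C5 → 1 sp carbon.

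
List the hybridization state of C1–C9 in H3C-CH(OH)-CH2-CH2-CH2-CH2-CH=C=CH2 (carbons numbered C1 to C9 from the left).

C1: 4 σ bonds; 4 regions of electron density → sp3.
C2 has 4 σ bonds: steric number 4 → sp3.
C3 carries 4 σ bonds, giving a steric number of 4, so it is sp3.
C4: 4 σ bonds; 4 regions of electron density → sp3.
C5: 4 σ bonds; 4 regions of electron density → sp3.
C6 carries 4 σ bonds, giving a steric number of 4, so it is sp3.
C7: 3 σ bonds, plus one π bond; 3 regions of electron density → sp2.
C8 carries 2 σ bonds, plus two π bonds, giving a steric number of 2, so it is sp.
C9 — 3 σ bonds, plus one π bond. Steric number 3, so sp2.

C1 sp3, C2 sp3, C3 sp3, C4 sp3, C5 sp3, C6 sp3, C7 sp2, C8 sp, C9 sp2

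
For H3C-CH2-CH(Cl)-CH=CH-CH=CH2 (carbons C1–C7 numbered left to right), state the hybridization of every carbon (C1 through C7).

C1 sp3, C2 sp3, C3 sp3, C4 sp2, C5 sp2, C6 sp2, C7 sp2

C1 carries 4 σ bonds, giving a steric number of 4, so it is sp3.
C2: 4 σ bonds; 4 regions of electron density → sp3.
C3 carries 4 σ bonds, giving a steric number of 4, so it is sp3.
C4 has 3 σ bonds, plus one π bond: steric number 3 → sp2.
C5 is sp2: 3 σ bonds, plus one π bond, 3 electron-density regions.
C6 carries 3 σ bonds, plus one π bond, giving a steric number of 3, so it is sp2.
C7 is sp2: 3 σ bonds, plus one π bond, 3 electron-density regions.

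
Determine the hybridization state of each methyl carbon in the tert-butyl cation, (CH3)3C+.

sp3

Each methyl carbon carries 4 σ bonds, giving a steric number of 4, so it is sp3.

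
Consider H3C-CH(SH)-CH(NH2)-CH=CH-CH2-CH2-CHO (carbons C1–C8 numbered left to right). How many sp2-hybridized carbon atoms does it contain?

C1: sp3
C2: sp3
C3: sp3
C4: sp2 ✓
C5: sp2 ✓
C6: sp3
C7: sp3
C8: sp2 ✓
C4, C5, C8 → 3 sp2 carbons.

3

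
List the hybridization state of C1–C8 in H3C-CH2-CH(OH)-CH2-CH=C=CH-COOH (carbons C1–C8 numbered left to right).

C1 sp3, C2 sp3, C3 sp3, C4 sp3, C5 sp2, C6 sp, C7 sp2, C8 sp2

C1 has 4 σ bonds: steric number 4 → sp3.
C2: 4 σ bonds; 4 regions of electron density → sp3.
C3 — 4 σ bonds. Steric number 4, so sp3.
C4 has 4 σ bonds: steric number 4 → sp3.
C5: 3 σ bonds, plus one π bond; 3 regions of electron density → sp2.
C6: 2 σ bonds, plus two π bonds — 2 electron domains, sp.
C7: 3 σ bonds, plus one π bond; 3 regions of electron density → sp2.
C8 is sp2: 3 σ bonds, plus one π bond, 3 electron-density regions.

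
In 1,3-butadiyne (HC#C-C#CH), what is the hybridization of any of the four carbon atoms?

sp

Every carbon is part of a C≡C triple bond: two σ regions → sp.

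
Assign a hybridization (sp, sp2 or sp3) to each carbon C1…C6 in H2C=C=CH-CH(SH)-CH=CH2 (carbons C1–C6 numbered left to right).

C1: 3 σ bonds, plus one π bond — 3 electron domains, sp2.
C2 carries 2 σ bonds, plus two π bonds, giving a steric number of 2, so it is sp.
C3 (3 σ bonds, plus one π bond) has steric number 3: sp2.
C4 carries 4 σ bonds, giving a steric number of 4, so it is sp3.
C5: 3 σ bonds, plus one π bond — 3 electron domains, sp2.
C6: 3 σ bonds, plus one π bond — 3 electron domains, sp2.

C1 sp2, C2 sp, C3 sp2, C4 sp3, C5 sp2, C6 sp2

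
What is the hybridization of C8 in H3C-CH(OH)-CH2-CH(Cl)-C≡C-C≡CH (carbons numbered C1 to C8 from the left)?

sp

C8 (2 σ bonds, plus two π bonds) has steric number 2: sp.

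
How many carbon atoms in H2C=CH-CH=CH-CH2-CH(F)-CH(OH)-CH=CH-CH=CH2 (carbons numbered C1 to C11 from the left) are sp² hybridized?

8

C1: sp2 ✓
C2: sp2 ✓
C3: sp2 ✓
C4: sp2 ✓
C5: sp3
C6: sp3
C7: sp3
C8: sp2 ✓
C9: sp2 ✓
C10: sp2 ✓
C11: sp2 ✓
C1, C2, C3, C4, C8, C9, C10, C11 → 8 sp2 carbons.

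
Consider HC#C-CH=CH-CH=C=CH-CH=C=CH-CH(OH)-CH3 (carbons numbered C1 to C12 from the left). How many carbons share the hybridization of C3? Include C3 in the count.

6

C3 is sp2 (one π bond).
C1: sp
C2: sp
C3: sp2 ✓
C4: sp2 ✓
C5: sp2 ✓
C6: sp
C7: sp2 ✓
C8: sp2 ✓
C9: sp
C10: sp2 ✓
C11: sp3
C12: sp3
6 carbons are sp2.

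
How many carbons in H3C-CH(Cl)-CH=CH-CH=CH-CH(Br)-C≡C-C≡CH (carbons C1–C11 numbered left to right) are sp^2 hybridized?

C1: sp3
C2: sp3
C3: sp2 ✓
C4: sp2 ✓
C5: sp2 ✓
C6: sp2 ✓
C7: sp3
C8: sp
C9: sp
C10: sp
C11: sp
C3, C4, C5, C6 → 4 sp2 carbons.

4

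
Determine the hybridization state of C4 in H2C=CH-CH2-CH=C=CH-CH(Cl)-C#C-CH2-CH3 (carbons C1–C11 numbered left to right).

C4 is sp2: 3 σ bonds, plus one π bond, 3 electron-density regions.

sp2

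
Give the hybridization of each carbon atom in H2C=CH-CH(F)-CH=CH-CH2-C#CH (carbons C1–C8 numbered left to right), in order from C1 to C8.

C1 is sp2: 3 σ bonds, plus one π bond, 3 electron-density regions.
C2 (3 σ bonds, plus one π bond) has steric number 3: sp2.
C3 — 4 σ bonds. Steric number 4, so sp3.
C4 has 3 σ bonds, plus one π bond: steric number 3 → sp2.
C5 (3 σ bonds, plus one π bond) has steric number 3: sp2.
C6 — 4 σ bonds. Steric number 4, so sp3.
C7 (2 σ bonds, plus two π bonds) has steric number 2: sp.
C8 (2 σ bonds, plus two π bonds) has steric number 2: sp.

C1 sp2, C2 sp2, C3 sp3, C4 sp2, C5 sp2, C6 sp3, C7 sp, C8 sp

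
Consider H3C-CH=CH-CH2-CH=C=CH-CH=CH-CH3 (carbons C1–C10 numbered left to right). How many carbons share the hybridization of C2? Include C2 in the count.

6

C2 is sp2 (one π bond).
C1: sp3
C2: sp2 ✓
C3: sp2 ✓
C4: sp3
C5: sp2 ✓
C6: sp
C7: sp2 ✓
C8: sp2 ✓
C9: sp2 ✓
C10: sp3
6 carbons are sp2.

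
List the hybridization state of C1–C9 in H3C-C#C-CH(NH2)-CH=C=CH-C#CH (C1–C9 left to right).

C1 is sp3: 4 σ bonds, 4 electron-density regions.
C2: 2 σ bonds, plus two π bonds — 2 electron domains, sp.
C3: 2 σ bonds, plus two π bonds — 2 electron domains, sp.
C4 carries 4 σ bonds, giving a steric number of 4, so it is sp3.
C5 carries 3 σ bonds, plus one π bond, giving a steric number of 3, so it is sp2.
C6 has 2 σ bonds, plus two π bonds: steric number 2 → sp.
C7: 3 σ bonds, plus one π bond; 3 regions of electron density → sp2.
C8: 2 σ bonds, plus two π bonds; 2 regions of electron density → sp.
C9 has 2 σ bonds, plus two π bonds: steric number 2 → sp.

C1 sp3, C2 sp, C3 sp, C4 sp3, C5 sp2, C6 sp, C7 sp2, C8 sp, C9 sp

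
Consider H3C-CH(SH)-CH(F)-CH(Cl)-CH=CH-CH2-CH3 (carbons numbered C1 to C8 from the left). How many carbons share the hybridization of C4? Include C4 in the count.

6

C4 is sp3 (only σ bonds).
C1: sp3 ✓
C2: sp3 ✓
C3: sp3 ✓
C4: sp3 ✓
C5: sp2
C6: sp2
C7: sp3 ✓
C8: sp3 ✓
6 carbons are sp3.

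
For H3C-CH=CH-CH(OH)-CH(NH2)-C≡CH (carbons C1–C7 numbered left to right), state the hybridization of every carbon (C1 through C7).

C1 sp3, C2 sp2, C3 sp2, C4 sp3, C5 sp3, C6 sp, C7 sp

C1 (4 σ bonds) has steric number 4: sp3.
C2 — 3 σ bonds, plus one π bond. Steric number 3, so sp2.
C3 has 3 σ bonds, plus one π bond: steric number 3 → sp2.
C4: 4 σ bonds — 4 electron domains, sp3.
C5 has 4 σ bonds: steric number 4 → sp3.
C6: 2 σ bonds, plus two π bonds; 2 regions of electron density → sp.
C7 — 2 σ bonds, plus two π bonds. Steric number 2, so sp.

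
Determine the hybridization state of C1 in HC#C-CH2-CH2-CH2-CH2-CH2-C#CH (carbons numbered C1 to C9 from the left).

sp

C1 has 2 σ bonds, plus two π bonds: steric number 2 → sp.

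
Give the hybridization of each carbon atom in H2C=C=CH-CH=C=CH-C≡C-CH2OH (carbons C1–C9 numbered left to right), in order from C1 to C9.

C1: 3 σ bonds, plus one π bond — 3 electron domains, sp2.
C2 is sp: 2 σ bonds, plus two π bonds, 2 electron-density regions.
C3 (3 σ bonds, plus one π bond) has steric number 3: sp2.
C4 carries 3 σ bonds, plus one π bond, giving a steric number of 3, so it is sp2.
C5 carries 2 σ bonds, plus two π bonds, giving a steric number of 2, so it is sp.
C6 — 3 σ bonds, plus one π bond. Steric number 3, so sp2.
C7 has 2 σ bonds, plus two π bonds: steric number 2 → sp.
C8 has 2 σ bonds, plus two π bonds: steric number 2 → sp.
C9 carries 4 σ bonds, giving a steric number of 4, so it is sp3.

C1 sp2, C2 sp, C3 sp2, C4 sp2, C5 sp, C6 sp2, C7 sp, C8 sp, C9 sp3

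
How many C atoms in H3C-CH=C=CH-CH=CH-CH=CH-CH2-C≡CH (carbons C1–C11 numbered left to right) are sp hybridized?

C1: sp3
C2: sp2
C3: sp ✓
C4: sp2
C5: sp2
C6: sp2
C7: sp2
C8: sp2
C9: sp3
C10: sp ✓
C11: sp ✓
C3, C10, C11 → 3 sp carbons.

3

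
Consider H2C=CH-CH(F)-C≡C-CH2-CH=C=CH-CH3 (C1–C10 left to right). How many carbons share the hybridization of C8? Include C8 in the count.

C8 is sp (two π bonds).
C1: sp2
C2: sp2
C3: sp3
C4: sp ✓
C5: sp ✓
C6: sp3
C7: sp2
C8: sp ✓
C9: sp2
C10: sp3
3 carbons are sp.

3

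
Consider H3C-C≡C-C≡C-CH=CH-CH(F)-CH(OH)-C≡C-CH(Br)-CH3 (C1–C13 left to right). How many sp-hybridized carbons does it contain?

C1: sp3
C2: sp ✓
C3: sp ✓
C4: sp ✓
C5: sp ✓
C6: sp2
C7: sp2
C8: sp3
C9: sp3
C10: sp ✓
C11: sp ✓
C12: sp3
C13: sp3
C2, C3, C4, C5, C10, C11 → 6 sp carbons.

6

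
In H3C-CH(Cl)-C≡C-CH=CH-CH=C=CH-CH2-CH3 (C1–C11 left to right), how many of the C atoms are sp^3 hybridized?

C1: sp3 ✓
C2: sp3 ✓
C3: sp
C4: sp
C5: sp2
C6: sp2
C7: sp2
C8: sp
C9: sp2
C10: sp3 ✓
C11: sp3 ✓
C1, C2, C10, C11 → 4 sp3 carbons.

4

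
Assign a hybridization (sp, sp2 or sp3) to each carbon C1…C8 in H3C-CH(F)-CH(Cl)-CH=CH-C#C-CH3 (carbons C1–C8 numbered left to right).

C1 (4 σ bonds) has steric number 4: sp3.
C2 (4 σ bonds) has steric number 4: sp3.
C3 has 4 σ bonds: steric number 4 → sp3.
C4: 3 σ bonds, plus one π bond — 3 electron domains, sp2.
C5: 3 σ bonds, plus one π bond — 3 electron domains, sp2.
C6 has 2 σ bonds, plus two π bonds: steric number 2 → sp.
C7 is sp: 2 σ bonds, plus two π bonds, 2 electron-density regions.
C8 is sp3: 4 σ bonds, 4 electron-density regions.

C1 sp3, C2 sp3, C3 sp3, C4 sp2, C5 sp2, C6 sp, C7 sp, C8 sp3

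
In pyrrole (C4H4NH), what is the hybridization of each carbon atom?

Each carbon atom: 3 σ bonds, plus one π bond; 3 regions of electron density → sp2.

sp^2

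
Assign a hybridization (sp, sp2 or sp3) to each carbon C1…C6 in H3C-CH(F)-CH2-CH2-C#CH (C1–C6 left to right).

C1 sp3, C2 sp3, C3 sp3, C4 sp3, C5 sp, C6 sp

C1: 4 σ bonds — 4 electron domains, sp3.
C2 (4 σ bonds) has steric number 4: sp3.
C3 — 4 σ bonds. Steric number 4, so sp3.
C4 is sp3: 4 σ bonds, 4 electron-density regions.
C5: 2 σ bonds, plus two π bonds — 2 electron domains, sp.
C6 — 2 σ bonds, plus two π bonds. Steric number 2, so sp.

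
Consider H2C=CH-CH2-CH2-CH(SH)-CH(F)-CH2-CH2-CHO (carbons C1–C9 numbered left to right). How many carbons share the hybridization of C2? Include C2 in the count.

3

C2 is sp2 (one π bond).
C1: sp2 ✓
C2: sp2 ✓
C3: sp3
C4: sp3
C5: sp3
C6: sp3
C7: sp3
C8: sp3
C9: sp2 ✓
3 carbons are sp2.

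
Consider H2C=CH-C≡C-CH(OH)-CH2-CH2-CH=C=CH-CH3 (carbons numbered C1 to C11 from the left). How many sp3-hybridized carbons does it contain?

4

C1: sp2
C2: sp2
C3: sp
C4: sp
C5: sp3 ✓
C6: sp3 ✓
C7: sp3 ✓
C8: sp2
C9: sp
C10: sp2
C11: sp3 ✓
C5, C6, C7, C11 → 4 sp3 carbons.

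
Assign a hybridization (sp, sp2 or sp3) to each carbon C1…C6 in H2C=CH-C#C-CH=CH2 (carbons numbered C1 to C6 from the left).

C1 sp2, C2 sp2, C3 sp, C4 sp, C5 sp2, C6 sp2

C1 (3 σ bonds, plus one π bond) has steric number 3: sp2.
C2 — 3 σ bonds, plus one π bond. Steric number 3, so sp2.
C3: 2 σ bonds, plus two π bonds; 2 regions of electron density → sp.
C4 is sp: 2 σ bonds, plus two π bonds, 2 electron-density regions.
C5 carries 3 σ bonds, plus one π bond, giving a steric number of 3, so it is sp2.
C6 (3 σ bonds, plus one π bond) has steric number 3: sp2.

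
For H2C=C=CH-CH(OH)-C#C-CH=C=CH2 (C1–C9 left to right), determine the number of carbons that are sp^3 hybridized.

1

C1: sp2
C2: sp
C3: sp2
C4: sp3 ✓
C5: sp
C6: sp
C7: sp2
C8: sp
C9: sp2
C4 → 1 sp3 carbon.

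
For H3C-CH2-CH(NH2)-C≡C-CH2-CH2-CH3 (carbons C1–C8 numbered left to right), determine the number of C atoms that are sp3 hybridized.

C1: sp3 ✓
C2: sp3 ✓
C3: sp3 ✓
C4: sp
C5: sp
C6: sp3 ✓
C7: sp3 ✓
C8: sp3 ✓
C1, C2, C3, C6, C7, C8 → 6 sp3 carbons.

6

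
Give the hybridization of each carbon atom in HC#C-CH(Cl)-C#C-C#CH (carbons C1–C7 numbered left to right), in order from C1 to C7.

C1 sp, C2 sp, C3 sp3, C4 sp, C5 sp, C6 sp, C7 sp

C1 (2 σ bonds, plus two π bonds) has steric number 2: sp.
C2: 2 σ bonds, plus two π bonds; 2 regions of electron density → sp.
C3: 4 σ bonds — 4 electron domains, sp3.
C4 has 2 σ bonds, plus two π bonds: steric number 2 → sp.
C5 (2 σ bonds, plus two π bonds) has steric number 2: sp.
C6: 2 σ bonds, plus two π bonds — 2 electron domains, sp.
C7 (2 σ bonds, plus two π bonds) has steric number 2: sp.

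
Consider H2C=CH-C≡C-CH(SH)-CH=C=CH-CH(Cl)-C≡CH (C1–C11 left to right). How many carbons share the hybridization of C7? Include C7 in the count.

C7 is sp (two π bonds).
C1: sp2
C2: sp2
C3: sp ✓
C4: sp ✓
C5: sp3
C6: sp2
C7: sp ✓
C8: sp2
C9: sp3
C10: sp ✓
C11: sp ✓
5 carbons are sp.

5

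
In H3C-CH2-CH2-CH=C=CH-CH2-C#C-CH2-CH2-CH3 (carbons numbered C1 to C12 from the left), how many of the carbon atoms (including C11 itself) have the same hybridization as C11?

7

C11 is sp3 (only σ bonds).
C1: sp3 ✓
C2: sp3 ✓
C3: sp3 ✓
C4: sp2
C5: sp
C6: sp2
C7: sp3 ✓
C8: sp
C9: sp
C10: sp3 ✓
C11: sp3 ✓
C12: sp3 ✓
7 carbons are sp3.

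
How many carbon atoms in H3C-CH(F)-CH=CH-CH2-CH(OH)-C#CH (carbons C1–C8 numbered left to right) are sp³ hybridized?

4

C1: sp3 ✓
C2: sp3 ✓
C3: sp2
C4: sp2
C5: sp3 ✓
C6: sp3 ✓
C7: sp
C8: sp
C1, C2, C5, C6 → 4 sp3 carbons.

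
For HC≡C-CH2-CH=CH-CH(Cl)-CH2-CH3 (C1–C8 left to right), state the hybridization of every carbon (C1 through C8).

C1 (2 σ bonds, plus two π bonds) has steric number 2: sp.
C2 carries 2 σ bonds, plus two π bonds, giving a steric number of 2, so it is sp.
C3: 4 σ bonds — 4 electron domains, sp3.
C4: 3 σ bonds, plus one π bond — 3 electron domains, sp2.
C5: 3 σ bonds, plus one π bond; 3 regions of electron density → sp2.
C6: 4 σ bonds; 4 regions of electron density → sp3.
C7 carries 4 σ bonds, giving a steric number of 4, so it is sp3.
C8 carries 4 σ bonds, giving a steric number of 4, so it is sp3.

C1 sp, C2 sp, C3 sp3, C4 sp2, C5 sp2, C6 sp3, C7 sp3, C8 sp3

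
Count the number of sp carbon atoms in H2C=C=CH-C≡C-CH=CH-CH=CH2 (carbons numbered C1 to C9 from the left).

3

C1: sp2
C2: sp ✓
C3: sp2
C4: sp ✓
C5: sp ✓
C6: sp2
C7: sp2
C8: sp2
C9: sp2
C2, C4, C5 → 3 sp carbons.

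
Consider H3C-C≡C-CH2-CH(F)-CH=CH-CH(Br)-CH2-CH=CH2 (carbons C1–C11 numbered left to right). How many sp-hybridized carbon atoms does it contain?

C1: sp3
C2: sp ✓
C3: sp ✓
C4: sp3
C5: sp3
C6: sp2
C7: sp2
C8: sp3
C9: sp3
C10: sp2
C11: sp2
C2, C3 → 2 sp carbons.

2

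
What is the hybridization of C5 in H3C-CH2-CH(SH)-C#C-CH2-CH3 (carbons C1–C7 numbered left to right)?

C5: 2 σ bonds, plus two π bonds — 2 electron domains, sp.

sp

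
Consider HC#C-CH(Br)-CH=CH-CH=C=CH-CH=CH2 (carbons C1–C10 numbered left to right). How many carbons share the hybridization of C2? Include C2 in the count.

3

C2 is sp (two π bonds).
C1: sp ✓
C2: sp ✓
C3: sp3
C4: sp2
C5: sp2
C6: sp2
C7: sp ✓
C8: sp2
C9: sp2
C10: sp2
3 carbons are sp.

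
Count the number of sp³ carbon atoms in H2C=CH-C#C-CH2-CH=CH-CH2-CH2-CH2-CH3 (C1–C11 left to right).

5

C1: sp2
C2: sp2
C3: sp
C4: sp
C5: sp3 ✓
C6: sp2
C7: sp2
C8: sp3 ✓
C9: sp3 ✓
C10: sp3 ✓
C11: sp3 ✓
C5, C8, C9, C10, C11 → 5 sp3 carbons.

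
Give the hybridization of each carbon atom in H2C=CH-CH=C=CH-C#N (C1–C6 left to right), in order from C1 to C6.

C1 sp2, C2 sp2, C3 sp2, C4 sp, C5 sp2, C6 sp

C1 has 3 σ bonds, plus one π bond: steric number 3 → sp2.
C2: 3 σ bonds, plus one π bond; 3 regions of electron density → sp2.
C3 (3 σ bonds, plus one π bond) has steric number 3: sp2.
C4 has 2 σ bonds, plus two π bonds: steric number 2 → sp.
C5 has 3 σ bonds, plus one π bond: steric number 3 → sp2.
C6 is sp: 2 σ bonds, plus two π bonds, 2 electron-density regions.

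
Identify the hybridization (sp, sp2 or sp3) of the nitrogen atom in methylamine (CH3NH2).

sp³

Three σ bonds + one lone pair = steric number 4 → sp3.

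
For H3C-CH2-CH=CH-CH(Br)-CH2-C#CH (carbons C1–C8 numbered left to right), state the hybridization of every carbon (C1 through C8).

C1: 4 σ bonds — 4 electron domains, sp3.
C2 has 4 σ bonds: steric number 4 → sp3.
C3 is sp2: 3 σ bonds, plus one π bond, 3 electron-density regions.
C4: 3 σ bonds, plus one π bond; 3 regions of electron density → sp2.
C5 has 4 σ bonds: steric number 4 → sp3.
C6 carries 4 σ bonds, giving a steric number of 4, so it is sp3.
C7: 2 σ bonds, plus two π bonds; 2 regions of electron density → sp.
C8 — 2 σ bonds, plus two π bonds. Steric number 2, so sp.

C1 sp3, C2 sp3, C3 sp2, C4 sp2, C5 sp3, C6 sp3, C7 sp, C8 sp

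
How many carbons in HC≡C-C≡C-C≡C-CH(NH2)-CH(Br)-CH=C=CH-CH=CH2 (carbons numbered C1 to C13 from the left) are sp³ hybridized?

2

C1: sp
C2: sp
C3: sp
C4: sp
C5: sp
C6: sp
C7: sp3 ✓
C8: sp3 ✓
C9: sp2
C10: sp
C11: sp2
C12: sp2
C13: sp2
C7, C8 → 2 sp3 carbons.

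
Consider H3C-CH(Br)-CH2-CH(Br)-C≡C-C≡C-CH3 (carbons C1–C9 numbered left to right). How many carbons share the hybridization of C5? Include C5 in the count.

4

C5 is sp (two π bonds).
C1: sp3
C2: sp3
C3: sp3
C4: sp3
C5: sp ✓
C6: sp ✓
C7: sp ✓
C8: sp ✓
C9: sp3
4 carbons are sp.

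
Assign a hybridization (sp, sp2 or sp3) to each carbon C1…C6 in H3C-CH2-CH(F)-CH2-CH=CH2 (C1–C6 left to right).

C1 sp3, C2 sp3, C3 sp3, C4 sp3, C5 sp2, C6 sp2

C1 — 4 σ bonds. Steric number 4, so sp3.
C2 is sp3: 4 σ bonds, 4 electron-density regions.
C3 has 4 σ bonds: steric number 4 → sp3.
C4 (4 σ bonds) has steric number 4: sp3.
C5 (3 σ bonds, plus one π bond) has steric number 3: sp2.
C6 (3 σ bonds, plus one π bond) has steric number 3: sp2.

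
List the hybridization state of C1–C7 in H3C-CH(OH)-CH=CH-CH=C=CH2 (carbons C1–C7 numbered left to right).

C1 sp3, C2 sp3, C3 sp2, C4 sp2, C5 sp2, C6 sp, C7 sp2

C1 has 4 σ bonds: steric number 4 → sp3.
C2 has 4 σ bonds: steric number 4 → sp3.
C3 — 3 σ bonds, plus one π bond. Steric number 3, so sp2.
C4 is sp2: 3 σ bonds, plus one π bond, 3 electron-density regions.
C5 carries 3 σ bonds, plus one π bond, giving a steric number of 3, so it is sp2.
C6: 2 σ bonds, plus two π bonds — 2 electron domains, sp.
C7 carries 3 σ bonds, plus one π bond, giving a steric number of 3, so it is sp2.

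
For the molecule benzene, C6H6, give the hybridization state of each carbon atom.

Every ring carbon has three σ bonds and contributes one p electron to the aromatic π system.

sp^2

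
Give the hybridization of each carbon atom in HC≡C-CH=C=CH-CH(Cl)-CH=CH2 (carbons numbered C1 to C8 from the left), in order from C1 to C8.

C1 has 2 σ bonds, plus two π bonds: steric number 2 → sp.
C2: 2 σ bonds, plus two π bonds; 2 regions of electron density → sp.
C3: 3 σ bonds, plus one π bond — 3 electron domains, sp2.
C4: 2 σ bonds, plus two π bonds — 2 electron domains, sp.
C5 has 3 σ bonds, plus one π bond: steric number 3 → sp2.
C6: 4 σ bonds — 4 electron domains, sp3.
C7 (3 σ bonds, plus one π bond) has steric number 3: sp2.
C8: 3 σ bonds, plus one π bond; 3 regions of electron density → sp2.

C1 sp, C2 sp, C3 sp2, C4 sp, C5 sp2, C6 sp3, C7 sp2, C8 sp2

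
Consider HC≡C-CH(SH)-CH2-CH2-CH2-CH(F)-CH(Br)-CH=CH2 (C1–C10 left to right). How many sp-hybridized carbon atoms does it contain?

2

C1: sp ✓
C2: sp ✓
C3: sp3
C4: sp3
C5: sp3
C6: sp3
C7: sp3
C8: sp3
C9: sp2
C10: sp2
C1, C2 → 2 sp carbons.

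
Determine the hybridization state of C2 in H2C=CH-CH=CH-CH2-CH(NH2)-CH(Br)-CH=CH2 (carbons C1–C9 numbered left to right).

sp2

C2 (3 σ bonds, plus one π bond) has steric number 3: sp2.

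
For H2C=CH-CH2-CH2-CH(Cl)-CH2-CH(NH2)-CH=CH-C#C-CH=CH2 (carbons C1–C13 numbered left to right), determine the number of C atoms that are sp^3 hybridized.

C1: sp2
C2: sp2
C3: sp3 ✓
C4: sp3 ✓
C5: sp3 ✓
C6: sp3 ✓
C7: sp3 ✓
C8: sp2
C9: sp2
C10: sp
C11: sp
C12: sp2
C13: sp2
C3, C4, C5, C6, C7 → 5 sp3 carbons.

5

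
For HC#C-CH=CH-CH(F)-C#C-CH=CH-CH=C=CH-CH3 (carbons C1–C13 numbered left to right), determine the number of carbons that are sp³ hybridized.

2

C1: sp
C2: sp
C3: sp2
C4: sp2
C5: sp3 ✓
C6: sp
C7: sp
C8: sp2
C9: sp2
C10: sp2
C11: sp
C12: sp2
C13: sp3 ✓
C5, C13 → 2 sp3 carbons.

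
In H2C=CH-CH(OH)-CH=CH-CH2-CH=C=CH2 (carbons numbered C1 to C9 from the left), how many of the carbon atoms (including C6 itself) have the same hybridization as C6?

2

C6 is sp3 (only σ bonds).
C1: sp2
C2: sp2
C3: sp3 ✓
C4: sp2
C5: sp2
C6: sp3 ✓
C7: sp2
C8: sp
C9: sp2
2 carbons are sp3.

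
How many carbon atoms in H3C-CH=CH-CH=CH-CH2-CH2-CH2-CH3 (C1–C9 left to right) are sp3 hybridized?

C1: sp3 ✓
C2: sp2
C3: sp2
C4: sp2
C5: sp2
C6: sp3 ✓
C7: sp3 ✓
C8: sp3 ✓
C9: sp3 ✓
C1, C6, C7, C8, C9 → 5 sp3 carbons.

5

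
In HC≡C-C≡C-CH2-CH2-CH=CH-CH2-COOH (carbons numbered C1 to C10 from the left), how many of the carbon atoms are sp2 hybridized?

3

C1: sp
C2: sp
C3: sp
C4: sp
C5: sp3
C6: sp3
C7: sp2 ✓
C8: sp2 ✓
C9: sp3
C10: sp2 ✓
C7, C8, C10 → 3 sp2 carbons.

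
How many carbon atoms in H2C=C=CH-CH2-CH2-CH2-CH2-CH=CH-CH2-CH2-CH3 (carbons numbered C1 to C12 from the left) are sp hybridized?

C1: sp2
C2: sp ✓
C3: sp2
C4: sp3
C5: sp3
C6: sp3
C7: sp3
C8: sp2
C9: sp2
C10: sp3
C11: sp3
C12: sp3
C2 → 1 sp carbon.

1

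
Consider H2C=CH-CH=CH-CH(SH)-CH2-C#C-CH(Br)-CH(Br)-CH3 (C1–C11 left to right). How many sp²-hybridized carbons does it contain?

4

C1: sp2 ✓
C2: sp2 ✓
C3: sp2 ✓
C4: sp2 ✓
C5: sp3
C6: sp3
C7: sp
C8: sp
C9: sp3
C10: sp3
C11: sp3
C1, C2, C3, C4 → 4 sp2 carbons.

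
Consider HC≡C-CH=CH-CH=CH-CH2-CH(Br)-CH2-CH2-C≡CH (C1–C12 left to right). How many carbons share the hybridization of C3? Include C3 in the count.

4

C3 is sp2 (one π bond).
C1: sp
C2: sp
C3: sp2 ✓
C4: sp2 ✓
C5: sp2 ✓
C6: sp2 ✓
C7: sp3
C8: sp3
C9: sp3
C10: sp3
C11: sp
C12: sp
4 carbons are sp2.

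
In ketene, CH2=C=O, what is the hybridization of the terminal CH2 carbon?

sp^2

The terminal CH2 carbon (3 σ bonds, plus one π bond) has steric number 3: sp2.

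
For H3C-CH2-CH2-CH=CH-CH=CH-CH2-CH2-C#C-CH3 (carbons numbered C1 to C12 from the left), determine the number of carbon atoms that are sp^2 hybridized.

C1: sp3
C2: sp3
C3: sp3
C4: sp2 ✓
C5: sp2 ✓
C6: sp2 ✓
C7: sp2 ✓
C8: sp3
C9: sp3
C10: sp
C11: sp
C12: sp3
C4, C5, C6, C7 → 4 sp2 carbons.

4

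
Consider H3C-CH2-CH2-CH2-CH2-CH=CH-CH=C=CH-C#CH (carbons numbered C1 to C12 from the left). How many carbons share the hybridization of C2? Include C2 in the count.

C2 is sp3 (only σ bonds).
C1: sp3 ✓
C2: sp3 ✓
C3: sp3 ✓
C4: sp3 ✓
C5: sp3 ✓
C6: sp2
C7: sp2
C8: sp2
C9: sp
C10: sp2
C11: sp
C12: sp
5 carbons are sp3.

5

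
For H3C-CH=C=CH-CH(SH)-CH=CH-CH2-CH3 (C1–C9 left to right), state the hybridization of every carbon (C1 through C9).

C1 sp3, C2 sp2, C3 sp, C4 sp2, C5 sp3, C6 sp2, C7 sp2, C8 sp3, C9 sp3

C1 (4 σ bonds) has steric number 4: sp3.
C2: 3 σ bonds, plus one π bond; 3 regions of electron density → sp2.
C3 (2 σ bonds, plus two π bonds) has steric number 2: sp.
C4 has 3 σ bonds, plus one π bond: steric number 3 → sp2.
C5 (4 σ bonds) has steric number 4: sp3.
C6 carries 3 σ bonds, plus one π bond, giving a steric number of 3, so it is sp2.
C7 — 3 σ bonds, plus one π bond. Steric number 3, so sp2.
C8 — 4 σ bonds. Steric number 4, so sp3.
C9 (4 σ bonds) has steric number 4: sp3.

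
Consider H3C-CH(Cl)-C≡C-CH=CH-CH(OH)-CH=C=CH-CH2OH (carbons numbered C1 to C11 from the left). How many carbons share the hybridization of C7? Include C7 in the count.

4

C7 is sp3 (only σ bonds).
C1: sp3 ✓
C2: sp3 ✓
C3: sp
C4: sp
C5: sp2
C6: sp2
C7: sp3 ✓
C8: sp2
C9: sp
C10: sp2
C11: sp3 ✓
4 carbons are sp3.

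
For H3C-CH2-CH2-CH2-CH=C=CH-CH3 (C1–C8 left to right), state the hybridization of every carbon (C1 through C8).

C1 sp3, C2 sp3, C3 sp3, C4 sp3, C5 sp2, C6 sp, C7 sp2, C8 sp3

C1 has 4 σ bonds: steric number 4 → sp3.
C2 — 4 σ bonds. Steric number 4, so sp3.
C3 (4 σ bonds) has steric number 4: sp3.
C4 carries 4 σ bonds, giving a steric number of 4, so it is sp3.
C5: 3 σ bonds, plus one π bond; 3 regions of electron density → sp2.
C6 carries 2 σ bonds, plus two π bonds, giving a steric number of 2, so it is sp.
C7 is sp2: 3 σ bonds, plus one π bond, 3 electron-density regions.
C8 (4 σ bonds) has steric number 4: sp3.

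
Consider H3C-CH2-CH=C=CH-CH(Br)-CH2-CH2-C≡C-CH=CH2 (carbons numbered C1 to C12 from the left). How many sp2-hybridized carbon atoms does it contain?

C1: sp3
C2: sp3
C3: sp2 ✓
C4: sp
C5: sp2 ✓
C6: sp3
C7: sp3
C8: sp3
C9: sp
C10: sp
C11: sp2 ✓
C12: sp2 ✓
C3, C5, C11, C12 → 4 sp2 carbons.

4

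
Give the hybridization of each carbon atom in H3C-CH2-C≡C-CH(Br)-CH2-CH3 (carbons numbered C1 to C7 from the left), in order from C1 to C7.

C1 carries 4 σ bonds, giving a steric number of 4, so it is sp3.
C2 is sp3: 4 σ bonds, 4 electron-density regions.
C3 has 2 σ bonds, plus two π bonds: steric number 2 → sp.
C4 has 2 σ bonds, plus two π bonds: steric number 2 → sp.
C5: 4 σ bonds; 4 regions of electron density → sp3.
C6: 4 σ bonds; 4 regions of electron density → sp3.
C7: 4 σ bonds; 4 regions of electron density → sp3.

C1 sp3, C2 sp3, C3 sp, C4 sp, C5 sp3, C6 sp3, C7 sp3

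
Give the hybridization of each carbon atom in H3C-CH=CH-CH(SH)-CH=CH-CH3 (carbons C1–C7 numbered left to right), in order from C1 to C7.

C1 has 4 σ bonds: steric number 4 → sp3.
C2 is sp2: 3 σ bonds, plus one π bond, 3 electron-density regions.
C3: 3 σ bonds, plus one π bond; 3 regions of electron density → sp2.
C4 carries 4 σ bonds, giving a steric number of 4, so it is sp3.
C5 carries 3 σ bonds, plus one π bond, giving a steric number of 3, so it is sp2.
C6 carries 3 σ bonds, plus one π bond, giving a steric number of 3, so it is sp2.
C7: 4 σ bonds; 4 regions of electron density → sp3.

C1 sp3, C2 sp2, C3 sp2, C4 sp3, C5 sp2, C6 sp2, C7 sp3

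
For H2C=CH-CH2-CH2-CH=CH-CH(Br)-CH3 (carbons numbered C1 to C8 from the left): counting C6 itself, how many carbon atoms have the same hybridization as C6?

C6 is sp2 (one π bond).
C1: sp2 ✓
C2: sp2 ✓
C3: sp3
C4: sp3
C5: sp2 ✓
C6: sp2 ✓
C7: sp3
C8: sp3
4 carbons are sp2.

4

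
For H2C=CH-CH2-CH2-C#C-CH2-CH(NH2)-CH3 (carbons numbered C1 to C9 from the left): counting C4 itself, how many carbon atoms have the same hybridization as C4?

C4 is sp3 (only σ bonds).
C1: sp2
C2: sp2
C3: sp3 ✓
C4: sp3 ✓
C5: sp
C6: sp
C7: sp3 ✓
C8: sp3 ✓
C9: sp3 ✓
5 carbons are sp3.

5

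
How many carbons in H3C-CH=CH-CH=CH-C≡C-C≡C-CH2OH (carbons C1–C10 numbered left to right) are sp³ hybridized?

C1: sp3 ✓
C2: sp2
C3: sp2
C4: sp2
C5: sp2
C6: sp
C7: sp
C8: sp
C9: sp
C10: sp3 ✓
C1, C10 → 2 sp3 carbons.

2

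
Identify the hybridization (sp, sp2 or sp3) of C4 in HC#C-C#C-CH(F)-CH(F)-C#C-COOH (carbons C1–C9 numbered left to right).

C4 carries 2 σ bonds, plus two π bonds, giving a steric number of 2, so it is sp.

sp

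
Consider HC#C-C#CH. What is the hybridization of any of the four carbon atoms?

Every carbon is part of a C≡C triple bond: two σ regions → sp.

sp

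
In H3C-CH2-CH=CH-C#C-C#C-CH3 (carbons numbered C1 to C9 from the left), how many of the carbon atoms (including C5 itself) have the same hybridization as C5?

4

C5 is sp (two π bonds).
C1: sp3
C2: sp3
C3: sp2
C4: sp2
C5: sp ✓
C6: sp ✓
C7: sp ✓
C8: sp ✓
C9: sp3
4 carbons are sp.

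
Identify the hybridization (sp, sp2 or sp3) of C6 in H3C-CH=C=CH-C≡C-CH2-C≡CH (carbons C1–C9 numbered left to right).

sp

C6: 2 σ bonds, plus two π bonds; 2 regions of electron density → sp.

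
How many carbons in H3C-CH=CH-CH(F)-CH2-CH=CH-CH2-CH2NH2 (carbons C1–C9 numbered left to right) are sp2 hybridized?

C1: sp3
C2: sp2 ✓
C3: sp2 ✓
C4: sp3
C5: sp3
C6: sp2 ✓
C7: sp2 ✓
C8: sp3
C9: sp3
C2, C3, C6, C7 → 4 sp2 carbons.

4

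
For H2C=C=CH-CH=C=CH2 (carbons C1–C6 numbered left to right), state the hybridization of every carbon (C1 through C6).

C1 sp2, C2 sp, C3 sp2, C4 sp2, C5 sp, C6 sp2

C1 is sp2: 3 σ bonds, plus one π bond, 3 electron-density regions.
C2 (2 σ bonds, plus two π bonds) has steric number 2: sp.
C3: 3 σ bonds, plus one π bond; 3 regions of electron density → sp2.
C4: 3 σ bonds, plus one π bond — 3 electron domains, sp2.
C5 carries 2 σ bonds, plus two π bonds, giving a steric number of 2, so it is sp.
C6 (3 σ bonds, plus one π bond) has steric number 3: sp2.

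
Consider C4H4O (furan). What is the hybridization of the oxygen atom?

sp²

One O lone pair is in the aromatic π system (p orbital), the other is in an sp2 hybrid in the ring plane; O has two σ bonds + one in-plane lone pair → sp2.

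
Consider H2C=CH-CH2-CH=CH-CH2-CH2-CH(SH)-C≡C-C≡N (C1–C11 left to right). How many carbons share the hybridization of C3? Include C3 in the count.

4

C3 is sp3 (only σ bonds).
C1: sp2
C2: sp2
C3: sp3 ✓
C4: sp2
C5: sp2
C6: sp3 ✓
C7: sp3 ✓
C8: sp3 ✓
C9: sp
C10: sp
C11: sp
4 carbons are sp3.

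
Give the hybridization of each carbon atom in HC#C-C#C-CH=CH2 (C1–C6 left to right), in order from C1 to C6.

C1 sp, C2 sp, C3 sp, C4 sp, C5 sp2, C6 sp2

C1: 2 σ bonds, plus two π bonds; 2 regions of electron density → sp.
C2 has 2 σ bonds, plus two π bonds: steric number 2 → sp.
C3 carries 2 σ bonds, plus two π bonds, giving a steric number of 2, so it is sp.
C4 — 2 σ bonds, plus two π bonds. Steric number 2, so sp.
C5 (3 σ bonds, plus one π bond) has steric number 3: sp2.
C6: 3 σ bonds, plus one π bond — 3 electron domains, sp2.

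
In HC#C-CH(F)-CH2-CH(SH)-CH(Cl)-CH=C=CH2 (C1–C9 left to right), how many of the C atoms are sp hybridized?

3

C1: sp ✓
C2: sp ✓
C3: sp3
C4: sp3
C5: sp3
C6: sp3
C7: sp2
C8: sp ✓
C9: sp2
C1, C2, C8 → 3 sp carbons.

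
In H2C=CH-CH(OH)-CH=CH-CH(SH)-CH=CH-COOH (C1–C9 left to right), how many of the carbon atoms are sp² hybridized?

7

C1: sp2 ✓
C2: sp2 ✓
C3: sp3
C4: sp2 ✓
C5: sp2 ✓
C6: sp3
C7: sp2 ✓
C8: sp2 ✓
C9: sp2 ✓
C1, C2, C4, C5, C7, C8, C9 → 7 sp2 carbons.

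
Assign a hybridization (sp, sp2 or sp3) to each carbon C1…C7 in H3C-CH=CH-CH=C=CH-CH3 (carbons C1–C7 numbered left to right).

C1 sp3, C2 sp2, C3 sp2, C4 sp2, C5 sp, C6 sp2, C7 sp3

C1: 4 σ bonds; 4 regions of electron density → sp3.
C2 carries 3 σ bonds, plus one π bond, giving a steric number of 3, so it is sp2.
C3: 3 σ bonds, plus one π bond; 3 regions of electron density → sp2.
C4 is sp2: 3 σ bonds, plus one π bond, 3 electron-density regions.
C5 is sp: 2 σ bonds, plus two π bonds, 2 electron-density regions.
C6 carries 3 σ bonds, plus one π bond, giving a steric number of 3, so it is sp2.
C7 has 4 σ bonds: steric number 4 → sp3.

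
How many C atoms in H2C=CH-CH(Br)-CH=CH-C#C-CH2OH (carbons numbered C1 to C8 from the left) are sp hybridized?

C1: sp2
C2: sp2
C3: sp3
C4: sp2
C5: sp2
C6: sp ✓
C7: sp ✓
C8: sp3
C6, C7 → 2 sp carbons.

2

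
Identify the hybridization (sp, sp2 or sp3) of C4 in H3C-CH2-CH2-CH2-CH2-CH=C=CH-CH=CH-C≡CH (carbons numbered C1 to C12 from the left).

sp3

C4 — 4 σ bonds. Steric number 4, so sp3.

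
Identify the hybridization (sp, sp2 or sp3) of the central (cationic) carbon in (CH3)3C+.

sp^2

Three σ bonds and an empty p orbital; no lone pair → steric number 3 → sp2 and planar.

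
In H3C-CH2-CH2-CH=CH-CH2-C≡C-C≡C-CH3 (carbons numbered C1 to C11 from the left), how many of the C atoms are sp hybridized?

4

C1: sp3
C2: sp3
C3: sp3
C4: sp2
C5: sp2
C6: sp3
C7: sp ✓
C8: sp ✓
C9: sp ✓
C10: sp ✓
C11: sp3
C7, C8, C9, C10 → 4 sp carbons.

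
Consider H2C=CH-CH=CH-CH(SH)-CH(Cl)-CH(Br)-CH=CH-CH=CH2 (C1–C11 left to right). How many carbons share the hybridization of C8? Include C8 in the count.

8

C8 is sp2 (one π bond).
C1: sp2 ✓
C2: sp2 ✓
C3: sp2 ✓
C4: sp2 ✓
C5: sp3
C6: sp3
C7: sp3
C8: sp2 ✓
C9: sp2 ✓
C10: sp2 ✓
C11: sp2 ✓
8 carbons are sp2.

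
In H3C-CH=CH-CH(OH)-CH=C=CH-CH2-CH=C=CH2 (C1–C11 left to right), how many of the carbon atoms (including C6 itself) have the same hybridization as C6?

2

C6 is sp (two π bonds).
C1: sp3
C2: sp2
C3: sp2
C4: sp3
C5: sp2
C6: sp ✓
C7: sp2
C8: sp3
C9: sp2
C10: sp ✓
C11: sp2
2 carbons are sp.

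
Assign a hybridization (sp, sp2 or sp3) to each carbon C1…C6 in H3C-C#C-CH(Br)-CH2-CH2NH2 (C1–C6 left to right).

C1 sp3, C2 sp, C3 sp, C4 sp3, C5 sp3, C6 sp3

C1 — 4 σ bonds. Steric number 4, so sp3.
C2 carries 2 σ bonds, plus two π bonds, giving a steric number of 2, so it is sp.
C3 has 2 σ bonds, plus two π bonds: steric number 2 → sp.
C4: 4 σ bonds — 4 electron domains, sp3.
C5 — 4 σ bonds. Steric number 4, so sp3.
C6 (4 σ bonds) has steric number 4: sp3.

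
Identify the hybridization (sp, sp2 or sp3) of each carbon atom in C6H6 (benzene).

Every ring carbon has three σ bonds and contributes one p electron to the aromatic π system.

sp²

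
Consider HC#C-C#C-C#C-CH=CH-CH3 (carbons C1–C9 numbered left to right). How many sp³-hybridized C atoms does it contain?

1

C1: sp
C2: sp
C3: sp
C4: sp
C5: sp
C6: sp
C7: sp2
C8: sp2
C9: sp3 ✓
C9 → 1 sp3 carbon.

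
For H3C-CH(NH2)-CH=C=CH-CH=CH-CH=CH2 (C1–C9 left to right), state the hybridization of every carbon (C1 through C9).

C1 sp3, C2 sp3, C3 sp2, C4 sp, C5 sp2, C6 sp2, C7 sp2, C8 sp2, C9 sp2

C1 has 4 σ bonds: steric number 4 → sp3.
C2 is sp3: 4 σ bonds, 4 electron-density regions.
C3 carries 3 σ bonds, plus one π bond, giving a steric number of 3, so it is sp2.
C4: 2 σ bonds, plus two π bonds — 2 electron domains, sp.
C5 is sp2: 3 σ bonds, plus one π bond, 3 electron-density regions.
C6 has 3 σ bonds, plus one π bond: steric number 3 → sp2.
C7: 3 σ bonds, plus one π bond — 3 electron domains, sp2.
C8 (3 σ bonds, plus one π bond) has steric number 3: sp2.
C9: 3 σ bonds, plus one π bond — 3 electron domains, sp2.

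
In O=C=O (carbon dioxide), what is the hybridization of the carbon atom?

sp

Two σ bonds, two π bonds → steric number 2 → sp.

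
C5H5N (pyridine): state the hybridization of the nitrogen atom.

sp2

N has two σ bonds and one lone pair in the ring plane (steric number 3 → sp2); its p orbital contributes one electron to the aromatic π system via the C=N double bond.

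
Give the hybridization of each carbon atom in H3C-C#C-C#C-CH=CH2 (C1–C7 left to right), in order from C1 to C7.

C1 — 4 σ bonds. Steric number 4, so sp3.
C2 has 2 σ bonds, plus two π bonds: steric number 2 → sp.
C3 (2 σ bonds, plus two π bonds) has steric number 2: sp.
C4 is sp: 2 σ bonds, plus two π bonds, 2 electron-density regions.
C5 — 2 σ bonds, plus two π bonds. Steric number 2, so sp.
C6 is sp2: 3 σ bonds, plus one π bond, 3 electron-density regions.
C7 carries 3 σ bonds, plus one π bond, giving a steric number of 3, so it is sp2.

C1 sp3, C2 sp, C3 sp, C4 sp, C5 sp, C6 sp2, C7 sp2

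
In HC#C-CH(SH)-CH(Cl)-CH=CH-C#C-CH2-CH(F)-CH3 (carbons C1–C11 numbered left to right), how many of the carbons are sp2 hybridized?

2

C1: sp
C2: sp
C3: sp3
C4: sp3
C5: sp2 ✓
C6: sp2 ✓
C7: sp
C8: sp
C9: sp3
C10: sp3
C11: sp3
C5, C6 → 2 sp2 carbons.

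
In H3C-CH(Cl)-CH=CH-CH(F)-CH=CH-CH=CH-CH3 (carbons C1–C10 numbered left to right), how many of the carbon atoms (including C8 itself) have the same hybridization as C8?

C8 is sp2 (one π bond).
C1: sp3
C2: sp3
C3: sp2 ✓
C4: sp2 ✓
C5: sp3
C6: sp2 ✓
C7: sp2 ✓
C8: sp2 ✓
C9: sp2 ✓
C10: sp3
6 carbons are sp2.

6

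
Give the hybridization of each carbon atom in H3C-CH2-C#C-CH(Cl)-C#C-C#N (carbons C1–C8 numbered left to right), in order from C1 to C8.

C1 sp3, C2 sp3, C3 sp, C4 sp, C5 sp3, C6 sp, C7 sp, C8 sp

C1 is sp3: 4 σ bonds, 4 electron-density regions.
C2: 4 σ bonds; 4 regions of electron density → sp3.
C3 is sp: 2 σ bonds, plus two π bonds, 2 electron-density regions.
C4 has 2 σ bonds, plus two π bonds: steric number 2 → sp.
C5 is sp3: 4 σ bonds, 4 electron-density regions.
C6 is sp: 2 σ bonds, plus two π bonds, 2 electron-density regions.
C7 carries 2 σ bonds, plus two π bonds, giving a steric number of 2, so it is sp.
C8 is sp: 2 σ bonds, plus two π bonds, 2 electron-density regions.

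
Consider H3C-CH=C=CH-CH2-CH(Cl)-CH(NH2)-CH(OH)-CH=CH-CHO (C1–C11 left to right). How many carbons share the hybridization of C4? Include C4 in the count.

5

C4 is sp2 (one π bond).
C1: sp3
C2: sp2 ✓
C3: sp
C4: sp2 ✓
C5: sp3
C6: sp3
C7: sp3
C8: sp3
C9: sp2 ✓
C10: sp2 ✓
C11: sp2 ✓
5 carbons are sp2.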